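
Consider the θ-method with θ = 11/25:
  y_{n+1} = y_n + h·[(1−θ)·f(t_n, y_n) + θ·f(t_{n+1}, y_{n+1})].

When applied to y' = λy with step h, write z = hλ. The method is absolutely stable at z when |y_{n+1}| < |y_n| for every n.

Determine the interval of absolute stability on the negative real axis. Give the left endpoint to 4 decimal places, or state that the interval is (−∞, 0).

(-16.6667, 0).

With y'=λy (z=hλ):
  y_{n+1} = y_n + z·[14/25·y_n + 11/25·y_{n+1}] ⇒ (1 − 11/25z)y_{n+1} = (1 + 14/25z)y_n
  so R(z) = (1 + 14/25z)/(1 − 11/25z).

Boundary: |R(x)|=1, x<0.
x=-1: |R|=0.3056
R=−1: 1+14/25x = −1+11/25x ⇒ -3/25x=2 ⇒ x=2/(-3/25)=-16.6667
Confirm numerically:
  x=-16.622: |R|=0.99936 <1
  x=-16.558: |R|=0.99843 <1
  x=-8.917: |R|=0.81112 <1
  x=-7.224: |R|=0.72883 <1
  x=-16.998: |R|=1.00469 >1
  x=-16.753: |R|=1.00124 >1
  x=-16.698: |R|=1.00045 >1
Stable set (-16.6667, 0).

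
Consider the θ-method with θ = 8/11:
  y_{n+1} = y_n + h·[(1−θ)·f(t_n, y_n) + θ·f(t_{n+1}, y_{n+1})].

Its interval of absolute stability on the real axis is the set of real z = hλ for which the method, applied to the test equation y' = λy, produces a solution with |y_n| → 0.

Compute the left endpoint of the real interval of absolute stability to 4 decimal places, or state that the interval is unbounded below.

Test eqn y'=λy, z=hλ:
  y_{n+1} = y_n + z·[3/11·y_n + 8/11·y_{n+1}] ⇒ (1 − 8/11z)y_{n+1} = (1 + 3/11z)y_n
  ⇒ R(z) = (1 + 3/11z)/(1 − 8/11z).

Find x<0 with |R(x)|<1.
x=-0.78: |R|=0.5023
x=-2: |R|=0.1852
x=-10: |R|=0.2088
x=-100: |R|=0.3564
θ=8/11≥1/2 ⇒ |1+3/11x|<|1−8/11x| ∀x<0 ⇒ unbounded interval.

(−∞, 0) — no finite endpoint.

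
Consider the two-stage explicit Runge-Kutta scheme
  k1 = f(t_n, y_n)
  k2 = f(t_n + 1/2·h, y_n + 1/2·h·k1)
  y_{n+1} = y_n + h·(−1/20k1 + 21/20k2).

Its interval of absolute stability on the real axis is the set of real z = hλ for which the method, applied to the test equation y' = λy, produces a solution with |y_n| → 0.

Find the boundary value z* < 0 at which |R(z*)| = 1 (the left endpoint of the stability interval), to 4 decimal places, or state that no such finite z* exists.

Test eqn y'=λy, z=hλ:
  k1=λy_n ⇒ h·k1=z·y_n;  k2=λ(1+1/2z)y_n ⇒ h·k2=z(1+1/2z)y_n
  y_{n+1}/y_n = 1 − 1/20z + 21/20z(1+1/2z) = 1 + z + 21/40z²
  ⇒ R(z) = 1 + z + 21/40z².

Boundary: |R(x)|=1, x<0.
x=-0.51: |R|=0.6266
R=1: x+21/40x²=0 ⇒ x=−40/21=-1.9048; min R=1−1/(4·21/40)=0.5238>−1
Confirm numerically:
  x=-1.584: |R|=0.73325 <1
  x=-1.287: |R|=0.58259 <1
  x=-0.765: |R|=0.54224 <1
  x=-2.307: |R|=1.48718 >1
  x=-2.007: |R|=1.10773 >1
  x=-1.992: |R|=1.09123 >1
So |R|<1 on (-1.9048, 0).

left endpoint -1.9048.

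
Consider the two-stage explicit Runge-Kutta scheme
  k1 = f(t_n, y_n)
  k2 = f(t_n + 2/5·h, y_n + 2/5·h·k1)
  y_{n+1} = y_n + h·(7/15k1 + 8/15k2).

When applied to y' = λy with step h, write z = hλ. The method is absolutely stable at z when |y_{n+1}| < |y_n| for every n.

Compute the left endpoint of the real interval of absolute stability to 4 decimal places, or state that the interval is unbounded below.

z* = -4.6875.

On y'=λy, z=hλ:
  k1=λy_n ⇒ h·k1=z·y_n;  k2=λ(1+2/5z)y_n ⇒ h·k2=z(1+2/5z)y_n
  y_{n+1}/y_n = 1 + 7/15z + 8/15z(1+2/5z) = 1 + z + 16/75z²
  R(z) = 1 + z + 16/75z².

Find x<0 with |R(x)|<1.
x=-0.77: |R|=0.3565
R=1: x+16/75x²=0 ⇒ x=−75/16=-4.6875; min R=1−1/(4·16/75)=-0.1719>−1
Confirm numerically:
  x=-4.510: |R|=0.82922 <1
  x=-3.873: |R|=0.32703 <1
  x=-2.863: |R|=0.11436 <1
  x=-2.466: |R|=0.16869 <1
  x=-4.974: |R|=1.30401 >1
  x=-4.796: |R|=1.11101 >1
So |R|<1 on (-4.6875, 0).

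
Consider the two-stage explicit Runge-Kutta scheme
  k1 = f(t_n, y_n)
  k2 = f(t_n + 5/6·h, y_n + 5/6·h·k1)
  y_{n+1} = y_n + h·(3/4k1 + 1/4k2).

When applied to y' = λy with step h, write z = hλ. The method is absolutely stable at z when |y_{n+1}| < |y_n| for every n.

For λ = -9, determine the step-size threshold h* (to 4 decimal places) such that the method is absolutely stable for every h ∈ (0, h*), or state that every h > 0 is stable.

(-4.8000,0); λ=-9 ⇒ h* = (24/5)/9 = 0.5333.

Test eqn y'=λy, z=hλ:
  k1=λy_n ⇒ h·k1=z·y_n;  k2=λ(1+5/6z)y_n ⇒ h·k2=z(1+5/6z)y_n
  y_{n+1}/y_n = 1 + 3/4z + 1/4z(1+5/6z) = 1 + z + 5/24z²
  Hence R(z) = 1 + z + 5/24z².

Solve |R(x)|<1 on ℝ⁻.
x=-0.38: |R|=0.6501
R=1: x+5/24x²=0 ⇒ x=−24/5=-4.8000; min R=1−1/(4·5/24)=-0.2000>−1
Confirm numerically:
  x=-3.948: |R|=0.29923 <1
  x=-3.138: |R|=0.08653 <1
  x=-3.129: |R|=0.08928 <1
  x=-2.812: |R|=0.16464 <1
  x=-5.273: |R|=1.51961 >1
  x=-5.042: |R|=1.25420 >1
Interval (-4.8000, 0).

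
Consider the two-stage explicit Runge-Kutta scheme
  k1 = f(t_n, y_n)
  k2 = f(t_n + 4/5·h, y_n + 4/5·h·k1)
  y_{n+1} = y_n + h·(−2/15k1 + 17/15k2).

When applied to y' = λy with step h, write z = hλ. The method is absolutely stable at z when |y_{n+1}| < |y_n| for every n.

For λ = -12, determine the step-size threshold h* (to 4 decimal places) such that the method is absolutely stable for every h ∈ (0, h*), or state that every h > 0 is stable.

(-1.1029,0); λ=-12 ⇒ h* = (75/68)/12 = 0.0919.

Set f=λy, z=hλ:
  k1=λy_n ⇒ h·k1=z·y_n;  k2=λ(1+4/5z)y_n ⇒ h·k2=z(1+4/5z)y_n
  y_{n+1}/y_n = 1 − 2/15z + 17/15z(1+4/5z) = 1 + z + 68/75z²
  ⇒ R(z) = 1 + z + 68/75z².

Find x<0 with |R(x)|<1.
x=-0.66: |R|=0.7349
R=1: x+68/75x²=0 ⇒ x=−75/68=-1.1029; min R=1−1/(4·68/75)=0.7243>−1
Confirm numerically:
  x=-0.961: |R|=0.87633 <1
  x=-0.882: |R|=0.82332 <1
  x=-0.552: |R|=0.72426 <1
  x=-0.549: |R|=0.72427 <1
  x=-1.469: |R|=1.48755 >1
  x=-1.438: |R|=1.43685 >1
So |R|<1 on (-1.1029, 0).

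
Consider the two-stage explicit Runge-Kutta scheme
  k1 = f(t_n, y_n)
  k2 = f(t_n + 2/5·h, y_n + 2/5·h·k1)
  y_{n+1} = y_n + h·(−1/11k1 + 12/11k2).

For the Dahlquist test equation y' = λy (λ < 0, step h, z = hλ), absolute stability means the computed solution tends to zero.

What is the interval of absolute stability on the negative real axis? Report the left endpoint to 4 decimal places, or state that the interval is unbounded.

With y'=λy (z=hλ):
  k1=λy_n ⇒ h·k1=z·y_n;  k2=λ(1+2/5z)y_n ⇒ h·k2=z(1+2/5z)y_n
  y_{n+1}/y_n = 1 − 1/11z + 12/11z(1+2/5z) = 1 + z + 24/55z²
  so R(z) = 1 + z + 24/55z².

Boundary: |R(x)|=1, x<0.
x=-1.47: |R|=0.4729
R=1: x+24/55x²=0 ⇒ x=−55/24=-2.2917; min R=1−1/(4·24/55)=0.4271>−1
Confirm numerically:
  x=-2.114: |R|=0.83611 <1
  x=-1.496: |R|=0.48059 <1
  x=-1.174: |R|=0.42743 <1
  x=-1.104: |R|=0.42785 <1
  x=-2.712: |R|=1.49743 >1
  x=-2.623: |R|=1.37924 >1
  x=-2.480: |R|=1.20381 >1
Stable set (-2.2917, 0).

(-2.2917, 0).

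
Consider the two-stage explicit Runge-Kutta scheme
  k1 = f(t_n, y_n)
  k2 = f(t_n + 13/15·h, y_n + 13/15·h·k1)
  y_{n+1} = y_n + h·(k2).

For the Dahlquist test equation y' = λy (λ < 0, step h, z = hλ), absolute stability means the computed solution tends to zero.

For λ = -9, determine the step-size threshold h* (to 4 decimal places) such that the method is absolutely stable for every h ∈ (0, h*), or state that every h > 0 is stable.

On y'=λy, z=hλ:
  k1=λy_n ⇒ h·k1=z·y_n;  k2=λ(1+13/15z)y_n ⇒ h·k2=z(1+13/15z)y_n
  y_{n+1}/y_n = 1 + z(1+13/15z) = 1 + z + 13/15z²
  Hence R(z) = 1 + z + 13/15z².

Need |R(x)|<1, x<0.
x=-0.47: |R|=0.7214
R=1: x+13/15x²=0 ⇒ x=−15/13=-1.1538; min R=1−1/(4·13/15)=0.7115>−1
Confirm numerically:
  x=-0.842: |R|=0.77244 <1
  x=-0.827: |R|=0.76574 <1
  x=-0.794: |R|=0.75238 <1
  x=-1.534: |R|=1.50540 >1
  x=-1.354: |R|=1.23487 >1
Interval (-1.1538, 0).

(-1.1538,0); λ=-9 ⇒ h* = (15/13)/9 = 0.1282.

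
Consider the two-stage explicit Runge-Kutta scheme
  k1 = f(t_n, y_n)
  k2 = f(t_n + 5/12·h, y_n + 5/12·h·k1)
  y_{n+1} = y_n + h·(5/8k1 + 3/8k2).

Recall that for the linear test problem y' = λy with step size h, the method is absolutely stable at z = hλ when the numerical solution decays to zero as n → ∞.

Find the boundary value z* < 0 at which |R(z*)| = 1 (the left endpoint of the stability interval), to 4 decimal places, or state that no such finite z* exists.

z* = -6.4000.

On y'=λy, z=hλ:
  k1=λy_n ⇒ h·k1=z·y_n;  k2=λ(1+5/12z)y_n ⇒ h·k2=z(1+5/12z)y_n
  y_{n+1}/y_n = 1 + 5/8z + 3/8z(1+5/12z) = 1 + z + 5/32z²
  R(z) = 1 + z + 5/32z².

Find x<0 with |R(x)|<1.
x=-1.12: |R|=0.0760
R=1: x+5/32x²=0 ⇒ x=−32/5=-6.4000; min R=1−1/(4·5/32)=-0.6000>−1
Confirm numerically:
  x=-5.366: |R|=0.13306 <1
  x=-3.749: |R|=0.55291 <1
  x=-3.639: |R|=0.56989 <1
  x=-3.364: |R|=0.59580 <1
  x=-6.979: |R|=1.63138 >1
  x=-6.543: |R|=1.14620 >1
Stable set (-6.4000, 0).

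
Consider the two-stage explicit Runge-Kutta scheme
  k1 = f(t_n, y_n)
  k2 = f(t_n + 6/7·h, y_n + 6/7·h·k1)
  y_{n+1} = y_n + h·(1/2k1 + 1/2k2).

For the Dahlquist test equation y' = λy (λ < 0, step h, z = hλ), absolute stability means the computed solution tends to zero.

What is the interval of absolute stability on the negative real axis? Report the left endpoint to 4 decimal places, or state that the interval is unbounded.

On y'=λy, z=hλ:
  k1=λy_n ⇒ h·k1=z·y_n;  k2=λ(1+6/7z)y_n ⇒ h·k2=z(1+6/7z)y_n
  y_{n+1}/y_n = 1 + 1/2z + 1/2z(1+6/7z) = 1 + z + 3/7z²
  ⇒ R(z) = 1 + z + 3/7z².

Need |R(x)|<1, x<0.
x=-0.46: |R|=0.6307
R=1: x+3/7x²=0 ⇒ x=−7/3=-2.3333; min R=1−1/(4·3/7)=0.4167>−1
Confirm numerically:
  x=-2.004: |R|=0.71715 <1
  x=-1.881: |R|=0.63535 <1
  x=-1.686: |R|=0.53226 <1
  x=-1.414: |R|=0.44288 <1
  x=-2.774: |R|=1.52389 >1
  x=-2.750: |R|=1.49107 >1
Interval (-2.3333, 0).

z∈(-2.3333,0).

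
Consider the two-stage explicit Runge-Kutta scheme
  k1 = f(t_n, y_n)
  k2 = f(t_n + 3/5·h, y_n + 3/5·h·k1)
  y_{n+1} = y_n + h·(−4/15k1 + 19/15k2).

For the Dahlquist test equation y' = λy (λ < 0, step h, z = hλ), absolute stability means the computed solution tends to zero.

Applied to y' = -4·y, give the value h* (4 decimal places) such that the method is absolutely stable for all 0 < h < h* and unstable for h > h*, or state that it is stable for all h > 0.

(-1.3158,0); λ=-4 ⇒ h* = (25/19)/4 = 0.3289.

Set f=λy, z=hλ:
  k1=λy_n ⇒ h·k1=z·y_n;  k2=λ(1+3/5z)y_n ⇒ h·k2=z(1+3/5z)y_n
  y_{n+1}/y_n = 1 − 4/15z + 19/15z(1+3/5z) = 1 + z + 19/25z²
  Hence R(z) = 1 + z + 19/25z².

Solve |R(x)|<1 on ℝ⁻.
x=-1.63: |R|=1.3892
R=1: x+19/25x²=0 ⇒ x=−25/19=-1.3158; min R=1−1/(4·19/25)=0.6711>−1
Confirm numerically:
  x=-0.950: |R|=0.73590 <1
  x=-0.916: |R|=0.72168 <1
  x=-0.845: |R|=0.69766 <1
  x=-0.623: |R|=0.67198 <1
  x=-1.732: |R|=1.54787 >1
  x=-1.683: |R|=1.46969 >1
  x=-1.625: |R|=1.38188 >1
Interval (-1.3158, 0).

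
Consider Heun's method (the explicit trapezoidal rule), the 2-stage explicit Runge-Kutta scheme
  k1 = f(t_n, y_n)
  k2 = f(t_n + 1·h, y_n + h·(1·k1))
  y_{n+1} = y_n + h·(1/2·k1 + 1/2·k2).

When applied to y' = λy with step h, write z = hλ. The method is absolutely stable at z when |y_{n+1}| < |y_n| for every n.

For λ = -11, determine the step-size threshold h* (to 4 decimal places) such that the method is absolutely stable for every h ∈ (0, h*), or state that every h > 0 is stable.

On y'=λy, z=hλ:
  order 2, 2-stage ⇒ R(z)=1+z+z^2/2
  (e.g. R(-1.25)=0.53125, |R|=0.53125)

Need |R(x)|<1, x<0.
x=-1.25: |R|=0.5312
|R(-2.25)|=1.2812 |R(-1.72)|=0.7592 |R(-0.71)|=0.5421
Bisect:
  x_lo=-2.8760 |R|=2.2597  x_hi=-0.0808 |R|=0.9225
  mid=-1.47837 |R|=0.61442 →hi
  mid=-2.17718 |R|=1.19288 →lo
  mid=-1.82778 |R|=0.84261 →hi
  mid=-2.00248 |R|=1.00248 →lo
  mid=-1.91513 |R|=0.91873 →hi
  mid=-1.95880 |R|=0.95965 →hi
  mid=-1.98064 |R|=0.98083 →hi
  mid=-1.99156 |R|=0.99160 →hi
  ...
  [-2.00009,-1.99992] ⇒ x*=-2.0000
Interval (-2.0000, 0).

(-2.0000,0); λ=-11 ⇒ h* = 0.1818.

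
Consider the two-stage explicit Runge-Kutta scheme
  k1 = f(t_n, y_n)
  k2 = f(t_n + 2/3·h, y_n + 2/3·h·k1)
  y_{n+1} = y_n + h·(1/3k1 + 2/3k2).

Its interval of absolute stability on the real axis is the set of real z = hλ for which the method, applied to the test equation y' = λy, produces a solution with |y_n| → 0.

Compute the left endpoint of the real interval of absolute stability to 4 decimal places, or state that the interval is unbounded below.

On y'=λy, z=hλ:
  k1=λy_n ⇒ h·k1=z·y_n;  k2=λ(1+2/3z)y_n ⇒ h·k2=z(1+2/3z)y_n
  y_{n+1}/y_n = 1 + 1/3z + 2/3z(1+2/3z) = 1 + z + 4/9z²
  R(z) = 1 + z + 4/9z².

Solve |R(x)|<1 on ℝ⁻.
x=-0.74: |R|=0.5034
R=1: x+4/9x²=0 ⇒ x=−9/4=-2.2500; min R=1−1/(4·4/9)=0.4375>−1
Confirm numerically:
  x=-1.917: |R|=0.71628 <1
  x=-1.834: |R|=0.66091 <1
  x=-1.388: |R|=0.46824 <1
  x=-2.734: |R|=1.58811 >1
  x=-2.620: |R|=1.43084 >1
So |R|<1 on (-2.2500, 0).

left endpoint -2.2500.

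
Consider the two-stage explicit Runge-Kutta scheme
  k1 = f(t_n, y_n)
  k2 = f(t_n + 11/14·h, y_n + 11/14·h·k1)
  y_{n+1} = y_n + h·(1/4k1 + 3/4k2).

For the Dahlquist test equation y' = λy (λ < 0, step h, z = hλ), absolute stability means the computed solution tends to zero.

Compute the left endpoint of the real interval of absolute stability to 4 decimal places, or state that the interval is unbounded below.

left endpoint -1.6970.

On y'=λy, z=hλ:
  k1=λy_n ⇒ h·k1=z·y_n;  k2=λ(1+11/14z)y_n ⇒ h·k2=z(1+11/14z)y_n
  y_{n+1}/y_n = 1 + 1/4z + 3/4z(1+11/14z) = 1 + z + 33/56z²
  so R(z) = 1 + z + 33/56z².

Boundary: |R(x)|=1, x<0.
x=-1.42: |R|=0.7682
R=1: x+33/56x²=0 ⇒ x=−56/33=-1.6970; min R=1−1/(4·33/56)=0.5758>−1
Confirm numerically:
  x=-1.611: |R|=0.91839 <1
  x=-1.568: |R|=0.88083 <1
  x=-1.094: |R|=0.61128 <1
  x=-0.984: |R|=0.58658 <1
  x=-2.293: |R|=1.80538 >1
  x=-2.108: |R|=1.51059 >1
Interval (-1.6970, 0).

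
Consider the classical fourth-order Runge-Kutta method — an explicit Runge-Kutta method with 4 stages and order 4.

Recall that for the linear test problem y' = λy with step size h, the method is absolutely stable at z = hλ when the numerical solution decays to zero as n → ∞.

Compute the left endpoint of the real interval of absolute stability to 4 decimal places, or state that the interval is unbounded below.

With y'=λy (z=hλ):
  order 4, 4-stage ⇒ R(z)=1+z+z^2/2+z^3/6+z^4/24
  (e.g. R(-1.56)=0.27083, |R|=0.27083)

Solve |R(x)|<1 on ℝ⁻.
x=-1.56: |R|=0.2708
|R(-2.99)|=1.3551 |R(-2.14)|=0.3903 |R(-0.63)|=0.5333
Bisect:
  x_lo=-3.6675 |R|=3.3742  x_hi=-0.3227 |R|=0.7242
  mid=-1.99506 |R|=0.33170 →hi
  mid=-2.83126 |R|=1.07154 →lo
  mid=-2.41316 |R|=0.56937 →hi
  mid=-2.62221 |R|=0.78070 →hi
  mid=-2.72673 |R|=0.91524 →hi
  mid=-2.77899 |R|=0.99054 →hi
  mid=-2.80513 |R|=1.03031 →lo
  ...
  [-2.78532,-2.78512] ⇒ x*=-2.7853
Stable set (-2.7853, 0).

z* = -2.7853.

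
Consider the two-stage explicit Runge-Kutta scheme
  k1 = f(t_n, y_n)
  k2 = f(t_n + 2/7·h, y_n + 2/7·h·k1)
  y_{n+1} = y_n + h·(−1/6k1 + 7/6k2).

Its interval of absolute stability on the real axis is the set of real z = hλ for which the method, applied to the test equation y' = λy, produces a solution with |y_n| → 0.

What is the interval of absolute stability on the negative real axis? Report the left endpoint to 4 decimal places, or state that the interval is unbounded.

z∈(-3.0000,0).

Set f=λy, z=hλ:
  k1=λy_n ⇒ h·k1=z·y_n;  k2=λ(1+2/7z)y_n ⇒ h·k2=z(1+2/7z)y_n
  y_{n+1}/y_n = 1 − 1/6z + 7/6z(1+2/7z) = 1 + z + 1/3z²
  R(z) = 1 + z + 1/3z².

Boundary: |R(x)|=1, x<0.
x=-1.77: |R|=0.2743
R=1: x+1/3x²=0 ⇒ x=−3=-3.0000; min R=1−1/(4·1/3)=0.2500>−1
Confirm numerically:
  x=-2.722: |R|=0.74776 <1
  x=-1.995: |R|=0.33168 <1
  x=-1.968: |R|=0.32301 <1
  x=-1.731: |R|=0.26779 <1
  x=-3.412: |R|=1.46858 >1
  x=-3.129: |R|=1.13455 >1
  x=-3.056: |R|=1.05705 >1
Stable set (-3.0000, 0).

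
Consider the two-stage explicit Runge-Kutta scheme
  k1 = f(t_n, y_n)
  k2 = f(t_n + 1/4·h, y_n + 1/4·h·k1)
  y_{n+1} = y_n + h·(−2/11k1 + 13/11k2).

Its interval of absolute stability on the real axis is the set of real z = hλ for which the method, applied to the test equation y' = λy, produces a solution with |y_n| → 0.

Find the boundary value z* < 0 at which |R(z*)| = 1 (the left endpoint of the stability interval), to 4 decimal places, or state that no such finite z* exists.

With y'=λy (z=hλ):
  k1=λy_n ⇒ h·k1=z·y_n;  k2=λ(1+1/4z)y_n ⇒ h·k2=z(1+1/4z)y_n
  y_{n+1}/y_n = 1 − 2/11z + 13/11z(1+1/4z) = 1 + z + 13/44z²
  ⇒ R(z) = 1 + z + 13/44z².

Boundary: |R(x)|=1, x<0.
x=-1.29: |R|=0.2017
R=1: x+13/44x²=0 ⇒ x=−44/13=-3.3846; min R=1−1/(4·13/44)=0.1538>−1
Confirm numerically:
  x=-3.167: |R|=0.79638 <1
  x=-1.964: |R|=0.17566 <1
  x=-1.936: |R|=0.17139 <1
  x=-1.814: |R|=0.15822 <1
  x=-3.969: |R|=1.68528 >1
  x=-3.788: |R|=1.45146 >1
  x=-3.470: |R|=1.08754 >1
So |R|<1 on (-3.3846, 0).

z* = -3.3846.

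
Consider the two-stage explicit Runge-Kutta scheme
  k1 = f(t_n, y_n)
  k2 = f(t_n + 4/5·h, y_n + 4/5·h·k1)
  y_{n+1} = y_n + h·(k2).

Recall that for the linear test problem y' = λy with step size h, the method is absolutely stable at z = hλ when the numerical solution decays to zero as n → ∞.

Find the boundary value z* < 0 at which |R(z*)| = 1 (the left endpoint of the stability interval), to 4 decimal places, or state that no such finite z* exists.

z* = -1.2500.

On y'=λy, z=hλ:
  k1=λy_n ⇒ h·k1=z·y_n;  k2=λ(1+4/5z)y_n ⇒ h·k2=z(1+4/5z)y_n
  y_{n+1}/y_n = 1 + z(1+4/5z) = 1 + z + 4/5z²
  ⇒ R(z) = 1 + z + 4/5z².

Find x<0 with |R(x)|<1.
x=-1.4: |R|=1.1680
R=1: x+4/5x²=0 ⇒ x=−5/4=-1.2500; min R=1−1/(4·4/5)=0.6875>−1
Confirm numerically:
  x=-0.804: |R|=0.71313 <1
  x=-0.563: |R|=0.69058 <1
  x=-0.544: |R|=0.69275 <1
  x=-1.816: |R|=1.82228 >1
  x=-1.624: |R|=1.48590 >1
Stable set (-1.2500, 0).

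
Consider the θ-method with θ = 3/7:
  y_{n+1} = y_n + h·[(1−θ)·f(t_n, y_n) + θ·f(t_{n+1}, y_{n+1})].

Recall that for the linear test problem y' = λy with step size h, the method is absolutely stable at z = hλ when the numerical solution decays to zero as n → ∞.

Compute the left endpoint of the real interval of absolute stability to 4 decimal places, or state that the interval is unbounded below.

left endpoint -14.0000.

Test eqn y'=λy, z=hλ:
  y_{n+1} = y_n + z·[4/7·y_n + 3/7·y_{n+1}] ⇒ (1 − 3/7z)y_{n+1} = (1 + 4/7z)y_n
  ⇒ R(z) = (1 + 4/7z)/(1 − 3/7z).

Need |R(x)|<1, x<0.
x=-0.77: |R|=0.4211
R=−1: 1+4/7x = −1+3/7x ⇒ -1/7x=2 ⇒ x=2/(-1/7)=-14.0000
Confirm numerically:
  x=-13.704: |R|=0.99385 <1
  x=-12.461: |R|=0.96532 <1
  x=-11.632: |R|=0.94348 <1
  x=-9.749: |R|=0.88272 <1
  x=-14.432: |R|=1.00859 >1
  x=-14.233: |R|=1.00469 >1
  x=-14.164: |R|=1.00331 >1
Interval (-14.0000, 0).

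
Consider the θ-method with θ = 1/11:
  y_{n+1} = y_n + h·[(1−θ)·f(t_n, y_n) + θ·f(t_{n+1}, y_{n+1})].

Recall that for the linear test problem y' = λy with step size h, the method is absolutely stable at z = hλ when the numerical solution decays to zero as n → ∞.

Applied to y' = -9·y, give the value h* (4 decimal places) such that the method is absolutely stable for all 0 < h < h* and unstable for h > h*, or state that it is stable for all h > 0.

(-2.4444,0); λ=-9 ⇒ h* = (22/9)/9 = 0.2716.

Test eqn y'=λy, z=hλ:
  y_{n+1} = y_n + z·[10/11·y_n + 1/11·y_{n+1}] ⇒ (1 − 1/11z)y_{n+1} = (1 + 10/11z)y_n
  ⇒ R(z) = (1 + 10/11z)/(1 − 1/11z).

Find x<0 with |R(x)|<1.
x=-0.69: |R|=0.3507
R=−1: 1+10/11x = −1+1/11x ⇒ -9/11x=2 ⇒ x=2/(-9/11)=-2.4444
Confirm numerically:
  x=-1.694: |R|=0.46794 <1
  x=-1.581: |R|=0.38232 <1
  x=-0.990: |R|=0.09174 <1
  x=-2.627: |R|=1.12057 >1
  x=-2.499: |R|=1.03637 >1
So |R|<1 on (-2.4444, 0).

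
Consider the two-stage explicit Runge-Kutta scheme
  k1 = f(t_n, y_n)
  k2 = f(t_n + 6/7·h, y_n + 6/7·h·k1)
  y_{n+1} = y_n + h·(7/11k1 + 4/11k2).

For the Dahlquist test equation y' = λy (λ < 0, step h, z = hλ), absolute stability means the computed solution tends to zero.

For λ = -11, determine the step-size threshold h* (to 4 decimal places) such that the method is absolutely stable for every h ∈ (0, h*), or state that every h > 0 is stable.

On y'=λy, z=hλ:
  k1=λy_n ⇒ h·k1=z·y_n;  k2=λ(1+6/7z)y_n ⇒ h·k2=z(1+6/7z)y_n
  y_{n+1}/y_n = 1 + 7/11z + 4/11z(1+6/7z) = 1 + z + 24/77z²
  R(z) = 1 + z + 24/77z².

Need |R(x)|<1, x<0.
x=-1.1: |R|=0.2771
R=1: x+24/77x²=0 ⇒ x=−77/24=-3.2083; min R=1−1/(4·24/77)=0.1979>−1
Confirm numerically:
  x=-2.554: |R|=0.47912 <1
  x=-2.277: |R|=0.33902 <1
  x=-1.725: |R|=0.20247 <1
  x=-3.351: |R|=1.14901 >1
  x=-3.237: |R|=1.02892 >1
So |R|<1 on (-3.2083, 0).

(-3.2083,0); λ=-11 ⇒ h* = (77/24)/11 = 0.2917.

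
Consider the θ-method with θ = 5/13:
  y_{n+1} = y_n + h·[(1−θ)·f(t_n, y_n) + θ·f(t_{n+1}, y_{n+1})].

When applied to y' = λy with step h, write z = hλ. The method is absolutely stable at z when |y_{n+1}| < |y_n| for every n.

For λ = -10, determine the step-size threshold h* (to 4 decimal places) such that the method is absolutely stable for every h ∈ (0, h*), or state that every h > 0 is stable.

(-8.6667,0); λ=-10 ⇒ h* = (26/3)/10 = 0.8667.

With y'=λy (z=hλ):
  y_{n+1} = y_n + z·[8/13·y_n + 5/13·y_{n+1}] ⇒ (1 − 5/13z)y_{n+1} = (1 + 8/13z)y_n
  Hence R(z) = (1 + 8/13z)/(1 − 5/13z).

Need |R(x)|<1, x<0.
x=-1.39: |R|=0.0942
R=−1: 1+8/13x = −1+5/13x ⇒ -3/13x=2 ⇒ x=2/(-3/13)=-8.6667
Confirm numerically:
  x=-5.513: |R|=0.76677 <1
  x=-4.965: |R|=0.70641 <1
  x=-3.720: |R|=0.53038 <1
  x=-9.249: |R|=1.02949 >1
  x=-8.821: |R|=1.00811 >1
So |R|<1 on (-8.6667, 0).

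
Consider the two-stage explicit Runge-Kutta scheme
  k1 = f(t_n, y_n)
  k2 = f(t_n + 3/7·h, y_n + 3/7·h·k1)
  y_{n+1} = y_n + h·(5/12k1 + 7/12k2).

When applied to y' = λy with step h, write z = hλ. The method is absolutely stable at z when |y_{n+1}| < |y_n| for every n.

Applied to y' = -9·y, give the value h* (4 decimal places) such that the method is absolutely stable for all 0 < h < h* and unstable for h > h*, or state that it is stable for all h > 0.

(-4.0000,0); λ=-9 ⇒ h* = (4)/9 = 0.4444.

With y'=λy (z=hλ):
  k1=λy_n ⇒ h·k1=z·y_n;  k2=λ(1+3/7z)y_n ⇒ h·k2=z(1+3/7z)y_n
  y_{n+1}/y_n = 1 + 5/12z + 7/12z(1+3/7z) = 1 + z + 1/4z²
  R(z) = 1 + z + 1/4z².

Find x<0 with |R(x)|<1.
x=-0.33: |R|=0.6972
R=1: x+1/4x²=0 ⇒ x=−4=-4.0000; min R=1−1/(4·1/4)=0.0000>−1
Confirm numerically:
  x=-3.856: |R|=0.86118 <1
  x=-2.855: |R|=0.18276 <1
  x=-2.486: |R|=0.05905 <1
  x=-2.071: |R|=0.00126 <1
  x=-4.559: |R|=1.63712 >1
  x=-4.315: |R|=1.33981 >1
Stable set (-4.0000, 0).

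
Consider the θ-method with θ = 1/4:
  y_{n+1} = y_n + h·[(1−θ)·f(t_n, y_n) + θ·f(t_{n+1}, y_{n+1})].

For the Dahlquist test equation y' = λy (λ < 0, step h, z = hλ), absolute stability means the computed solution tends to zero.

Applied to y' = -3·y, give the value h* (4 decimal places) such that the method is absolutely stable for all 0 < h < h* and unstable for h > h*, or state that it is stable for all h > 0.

(-4.0000,0); λ=-3 ⇒ h* = (4)/3 = 1.3333.

Set f=λy, z=hλ:
  y_{n+1} = y_n + z·[3/4·y_n + 1/4·y_{n+1}] ⇒ (1 − 1/4z)y_{n+1} = (1 + 3/4z)y_n
  ⇒ R(z) = (1 + 3/4z)/(1 − 1/4z).

Find x<0 with |R(x)|<1.
x=-0.83: |R|=0.3126
R=−1: 1+3/4x = −1+1/4x ⇒ -1/2x=2 ⇒ x=2/(-1/2)=-4.0000
Confirm numerically:
  x=-3.466: |R|=0.85695 <1
  x=-2.806: |R|=0.64913 <1
  x=-2.752: |R|=0.63033 <1
  x=-4.475: |R|=1.11209 >1
  x=-4.054: |R|=1.01341 >1
So |R|<1 on (-4.0000, 0).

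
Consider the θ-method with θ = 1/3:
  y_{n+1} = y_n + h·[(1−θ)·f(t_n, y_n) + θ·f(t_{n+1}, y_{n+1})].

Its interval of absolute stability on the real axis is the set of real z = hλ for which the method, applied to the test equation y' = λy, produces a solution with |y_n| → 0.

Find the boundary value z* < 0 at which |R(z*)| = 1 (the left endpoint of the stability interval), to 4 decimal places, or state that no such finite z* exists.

With y'=λy (z=hλ):
  y_{n+1} = y_n + z·[2/3·y_n + 1/3·y_{n+1}] ⇒ (1 − 1/3z)y_{n+1} = (1 + 2/3z)y_n
  so R(z) = (1 + 2/3z)/(1 − 1/3z).

Boundary: |R(x)|=1, x<0.
x=-0.34: |R|=0.6946
R=−1: 1+2/3x = −1+1/3x ⇒ -1/3x=2 ⇒ x=2/(-1/3)=-6.0000
Confirm numerically:
  x=-5.669: |R|=0.96182 <1
  x=-5.500: |R|=0.94118 <1
  x=-4.299: |R|=0.76695 <1
  x=-3.856: |R|=0.68728 <1
  x=-6.280: |R|=1.03017 >1
  x=-6.125: |R|=1.01370 >1
So |R|<1 on (-6.0000, 0).

left endpoint -6.0000.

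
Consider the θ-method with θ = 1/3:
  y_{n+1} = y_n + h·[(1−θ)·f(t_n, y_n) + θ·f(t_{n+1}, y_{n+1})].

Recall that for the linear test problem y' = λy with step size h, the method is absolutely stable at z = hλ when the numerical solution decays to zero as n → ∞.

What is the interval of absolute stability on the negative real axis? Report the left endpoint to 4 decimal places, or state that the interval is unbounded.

z∈(-6.0000,0).

Test eqn y'=λy, z=hλ:
  y_{n+1} = y_n + z·[2/3·y_n + 1/3·y_{n+1}] ⇒ (1 − 1/3z)y_{n+1} = (1 + 2/3z)y_n
  ⇒ R(z) = (1 + 2/3z)/(1 − 1/3z).

Solve |R(x)|<1 on ℝ⁻.
x=-0.31: |R|=0.7190
R=−1: 1+2/3x = −1+1/3x ⇒ -1/3x=2 ⇒ x=2/(-1/3)=-6.0000
Confirm numerically:
  x=-5.783: |R|=0.97529 <1
  x=-5.443: |R|=0.93403 <1
  x=-3.429: |R|=0.60009 <1
  x=-3.284: |R|=0.56779 <1
  x=-6.526: |R|=1.05522 >1
  x=-6.103: |R|=1.01131 >1
Interval (-6.0000, 0).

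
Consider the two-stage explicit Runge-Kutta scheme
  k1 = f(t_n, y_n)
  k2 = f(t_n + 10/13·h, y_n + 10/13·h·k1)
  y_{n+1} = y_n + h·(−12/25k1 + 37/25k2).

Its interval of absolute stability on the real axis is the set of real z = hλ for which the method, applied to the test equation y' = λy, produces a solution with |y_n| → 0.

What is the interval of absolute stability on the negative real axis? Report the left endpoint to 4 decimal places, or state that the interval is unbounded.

z∈(-0.8784,0).

On y'=λy, z=hλ:
  k1=λy_n ⇒ h·k1=z·y_n;  k2=λ(1+10/13z)y_n ⇒ h·k2=z(1+10/13z)y_n
  y_{n+1}/y_n = 1 − 12/25z + 37/25z(1+10/13z) = 1 + z + 74/65z²
  so R(z) = 1 + z + 74/65z².

Boundary: |R(x)|=1, x<0.
x=-1.3: |R|=1.6240
R=1: x+74/65x²=0 ⇒ x=−65/74=-0.8784; min R=1−1/(4·74/65)=0.7804>−1
Confirm numerically:
  x=-0.749: |R|=0.88968 <1
  x=-0.680: |R|=0.84642 <1
  x=-0.665: |R|=0.83846 <1
  x=-1.459: |R|=1.96442 >1
  x=-1.287: |R|=1.59871 >1
Interval (-0.8784, 0).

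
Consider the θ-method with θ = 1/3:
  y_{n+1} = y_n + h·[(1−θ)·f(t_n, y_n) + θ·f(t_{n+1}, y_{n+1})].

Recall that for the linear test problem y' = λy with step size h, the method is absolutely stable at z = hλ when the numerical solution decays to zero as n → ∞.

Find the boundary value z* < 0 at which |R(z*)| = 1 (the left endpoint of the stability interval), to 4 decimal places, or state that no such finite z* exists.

z* = -6.0000.

On y'=λy, z=hλ:
  y_{n+1} = y_n + z·[2/3·y_n + 1/3·y_{n+1}] ⇒ (1 − 1/3z)y_{n+1} = (1 + 2/3z)y_n
  so R(z) = (1 + 2/3z)/(1 − 1/3z).

Solve |R(x)|<1 on ℝ⁻.
x=-1.19: |R|=0.1480
R=−1: 1+2/3x = −1+1/3x ⇒ -1/3x=2 ⇒ x=2/(-1/3)=-6.0000
Confirm numerically:
  x=-5.842: |R|=0.98213 <1
  x=-4.104: |R|=0.73311 <1
  x=-3.220: |R|=0.55305 <1
  x=-6.304: |R|=1.03267 >1
  x=-6.147: |R|=1.01607 >1
So |R|<1 on (-6.0000, 0).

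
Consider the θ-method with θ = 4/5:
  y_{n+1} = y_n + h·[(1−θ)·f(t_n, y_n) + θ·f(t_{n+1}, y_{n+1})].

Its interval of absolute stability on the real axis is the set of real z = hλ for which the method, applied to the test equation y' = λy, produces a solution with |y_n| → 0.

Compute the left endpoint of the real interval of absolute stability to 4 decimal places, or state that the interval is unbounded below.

interval (−∞, 0).

Test eqn y'=λy, z=hλ:
  y_{n+1} = y_n + z·[1/5·y_n + 4/5·y_{n+1}] ⇒ (1 − 4/5z)y_{n+1} = (1 + 1/5z)y_n
  so R(z) = (1 + 1/5z)/(1 − 4/5z).

Need |R(x)|<1, x<0.
x=-1.08: |R|=0.4206
x=-2: |R|=0.2308
x=-10: |R|=0.1111
x=-100: |R|=0.2346
θ=4/5≥1/2 ⇒ |1+1/5x|<|1−4/5x| ∀x<0 ⇒ interval (−∞,0).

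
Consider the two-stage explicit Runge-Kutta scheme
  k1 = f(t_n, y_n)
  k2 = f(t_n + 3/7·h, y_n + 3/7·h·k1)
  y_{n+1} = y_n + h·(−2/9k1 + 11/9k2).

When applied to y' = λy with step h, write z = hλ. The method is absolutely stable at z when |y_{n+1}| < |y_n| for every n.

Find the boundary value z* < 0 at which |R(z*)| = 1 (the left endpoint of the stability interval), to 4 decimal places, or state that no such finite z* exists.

z* = -1.9091.

Set f=λy, z=hλ:
  k1=λy_n ⇒ h·k1=z·y_n;  k2=λ(1+3/7z)y_n ⇒ h·k2=z(1+3/7z)y_n
  y_{n+1}/y_n = 1 − 2/9z + 11/9z(1+3/7z) = 1 + z + 11/21z²
  ⇒ R(z) = 1 + z + 11/21z².

Need |R(x)|<1, x<0.
x=-0.98: |R|=0.5231
R=1: x+11/21x²=0 ⇒ x=−21/11=-1.9091; min R=1−1/(4·11/21)=0.5227>−1
Confirm numerically:
  x=-1.304: |R|=0.58669 <1
  x=-1.294: |R|=0.58309 <1
  x=-1.134: |R|=0.53960 <1
  x=-0.931: |R|=0.52302 <1
  x=-2.269: |R|=1.42776 >1
  x=-1.975: |R|=1.06818 >1
Stable set (-1.9091, 0).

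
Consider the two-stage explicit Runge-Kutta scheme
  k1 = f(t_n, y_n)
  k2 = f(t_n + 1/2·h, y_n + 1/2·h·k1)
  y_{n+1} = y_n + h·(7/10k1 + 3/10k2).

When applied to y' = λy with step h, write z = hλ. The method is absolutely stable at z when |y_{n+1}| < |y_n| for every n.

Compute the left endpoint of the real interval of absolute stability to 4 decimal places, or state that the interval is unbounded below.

z* = -6.6667.

With y'=λy (z=hλ):
  k1=λy_n ⇒ h·k1=z·y_n;  k2=λ(1+1/2z)y_n ⇒ h·k2=z(1+1/2z)y_n
  y_{n+1}/y_n = 1 + 7/10z + 3/10z(1+1/2z) = 1 + z + 3/20z²
  so R(z) = 1 + z + 3/20z².

Boundary: |R(x)|=1, x<0.
x=-0.56: |R|=0.4870
R=1: x+3/20x²=0 ⇒ x=−20/3=-6.6667; min R=1−1/(4·3/20)=-0.6667>−1
Confirm numerically:
  x=-6.242: |R|=0.60238 <1
  x=-5.476: |R|=0.02199 <1
  x=-4.313: |R|=0.52270 <1
  x=-3.984: |R|=0.60316 <1
  x=-7.184: |R|=1.55748 >1
  x=-6.743: |R|=1.07721 >1
So |R|<1 on (-6.6667, 0).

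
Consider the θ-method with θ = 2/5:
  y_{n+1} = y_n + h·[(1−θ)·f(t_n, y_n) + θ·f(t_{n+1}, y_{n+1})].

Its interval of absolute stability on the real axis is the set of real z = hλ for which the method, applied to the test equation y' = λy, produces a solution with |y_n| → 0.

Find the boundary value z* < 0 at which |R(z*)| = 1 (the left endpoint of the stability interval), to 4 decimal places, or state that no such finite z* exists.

left endpoint -10.0000.

On y'=λy, z=hλ:
  y_{n+1} = y_n + z·[3/5·y_n + 2/5·y_{n+1}] ⇒ (1 − 2/5z)y_{n+1} = (1 + 3/5z)y_n
  R(z) = (1 + 3/5z)/(1 − 2/5z).

Boundary: |R(x)|=1, x<0.
x=-0.8: |R|=0.3939
R=−1: 1+3/5x = −1+2/5x ⇒ -1/5x=2 ⇒ x=2/(-1/5)=-10.0000
Confirm numerically:
  x=-8.896: |R|=0.95156 <1
  x=-5.882: |R|=0.75435 <1
  x=-4.945: |R|=0.66051 <1
  x=-4.907: |R|=0.65620 <1
  x=-10.592: |R|=1.02261 >1
  x=-10.129: |R|=1.00511 >1
So |R|<1 on (-10.0000, 0).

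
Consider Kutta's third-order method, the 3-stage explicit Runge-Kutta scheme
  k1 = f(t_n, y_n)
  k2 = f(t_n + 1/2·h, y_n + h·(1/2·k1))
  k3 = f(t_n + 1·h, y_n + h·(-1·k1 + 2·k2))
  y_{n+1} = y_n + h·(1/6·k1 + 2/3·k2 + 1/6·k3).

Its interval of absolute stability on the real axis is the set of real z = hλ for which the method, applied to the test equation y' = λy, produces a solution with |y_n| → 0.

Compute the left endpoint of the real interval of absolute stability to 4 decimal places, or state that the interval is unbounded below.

left endpoint -2.5127.

Test eqn y'=λy, z=hλ:
  order 3, 3-stage ⇒ R(z)=1+z+z^2/2+z^3/6
  (e.g. R(-1.43)=0.10508, |R|=0.10508)

Need |R(x)|<1, x<0.
x=-1.43: |R|=0.1051
|R(-2.81)|=1.5600 |R(-1.26)|=0.2004 |R(-0.84)|=0.4140
Bisect:
  x_lo=-3.1418 |R|=2.3750  x_hi=-0.1460 |R|=0.8641
  mid=-1.64391 |R|=0.03312 →hi
  mid=-2.39285 |R|=0.81345 →hi
  mid=-2.76732 |R|=1.47033 →lo
  mid=-2.58008 |R|=1.11419 →lo
  mid=-2.48646 |R|=0.95731 →hi
  mid=-2.53327 |R|=1.03407 →lo
  mid=-2.50987 |R|=0.99528 →hi
  mid=-2.52157 |R|=1.01457 →lo
  mid=-2.51572 |R|=1.00490 →lo
  ...
  [-2.51279,-2.51261] ⇒ x*=-2.5127
Interval (-2.5127, 0).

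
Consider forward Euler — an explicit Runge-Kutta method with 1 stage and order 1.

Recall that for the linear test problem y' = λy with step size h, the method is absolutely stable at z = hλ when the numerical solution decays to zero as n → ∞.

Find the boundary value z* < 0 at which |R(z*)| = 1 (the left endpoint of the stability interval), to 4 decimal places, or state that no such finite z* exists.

Test eqn y'=λy, z=hλ:
  order 1, 1-stage ⇒ R(z)=1+z
  (e.g. R(-1.29)=-0.29000, |R|=0.29000)

Find x<0 with |R(x)|<1.
x=-1.29: |R|=0.2900
|R(-2.17)|=1.1700 |R(-1.08)|=0.0800 |R(-1.07)|=0.0700
Bisect:
  x_lo=-2.3236 |R|=1.3236  x_hi=-0.2145 |R|=0.7855
  mid=-1.26909 |R|=0.26909 →hi
  mid=-1.79637 |R|=0.79637 →hi
  mid=-2.06001 |R|=1.06001 →lo
  mid=-1.92819 |R|=0.92819 →hi
  mid=-1.99410 |R|=0.99410 →hi
  mid=-2.02705 |R|=1.02705 →lo
  mid=-2.01058 |R|=1.01058 →lo
  ...
  [-2.00002,-1.99989] ⇒ x*=-2.0000
Interval (-2.0000, 0).

left endpoint -2.0000.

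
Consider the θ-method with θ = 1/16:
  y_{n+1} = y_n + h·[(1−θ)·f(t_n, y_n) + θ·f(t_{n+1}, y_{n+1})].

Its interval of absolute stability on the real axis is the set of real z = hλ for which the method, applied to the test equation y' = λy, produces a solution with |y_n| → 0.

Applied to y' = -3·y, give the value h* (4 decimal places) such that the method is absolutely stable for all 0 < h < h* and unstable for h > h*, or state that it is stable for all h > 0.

On y'=λy, z=hλ:
  y_{n+1} = y_n + z·[15/16·y_n + 1/16·y_{n+1}] ⇒ (1 − 1/16z)y_{n+1} = (1 + 15/16z)y_n
  R(z) = (1 + 15/16z)/(1 − 1/16z).

Find x<0 with |R(x)|<1.
x=-0.53: |R|=0.4870
R=−1: 1+15/16x = −1+1/16x ⇒ -7/8x=2 ⇒ x=2/(-7/8)=-2.2857
Confirm numerically:
  x=-2.167: |R|=0.90852 <1
  x=-2.084: |R|=0.84384 <1
  x=-1.049: |R|=0.01554 <1
  x=-2.809: |R|=1.38949 >1
  x=-2.351: |R|=1.04981 >1
Stable set (-2.2857, 0).

(-2.2857,0); λ=-3 ⇒ h* = (16/7)/3 = 0.7619.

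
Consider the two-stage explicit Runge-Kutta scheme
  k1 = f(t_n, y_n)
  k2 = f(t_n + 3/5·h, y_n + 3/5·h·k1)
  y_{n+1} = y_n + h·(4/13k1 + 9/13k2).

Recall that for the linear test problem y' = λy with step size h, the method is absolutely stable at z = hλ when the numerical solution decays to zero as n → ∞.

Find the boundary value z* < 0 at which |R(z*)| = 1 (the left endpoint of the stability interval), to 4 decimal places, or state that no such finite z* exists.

Set f=λy, z=hλ:
  k1=λy_n ⇒ h·k1=z·y_n;  k2=λ(1+3/5z)y_n ⇒ h·k2=z(1+3/5z)y_n
  y_{n+1}/y_n = 1 + 4/13z + 9/13z(1+3/5z) = 1 + z + 27/65z²
  so R(z) = 1 + z + 27/65z².

Need |R(x)|<1, x<0.
x=-0.88: |R|=0.4417
R=1: x+27/65x²=0 ⇒ x=−65/27=-2.4074; min R=1−1/(4·27/65)=0.3981>−1
Confirm numerically:
  x=-2.304: |R|=0.90103 <1
  x=-2.204: |R|=0.81378 <1
  x=-1.379: |R|=0.41091 <1
  x=-2.917: |R|=1.61746 >1
  x=-2.570: |R|=1.17357 >1
Interval (-2.4074, 0).

left endpoint -2.4074.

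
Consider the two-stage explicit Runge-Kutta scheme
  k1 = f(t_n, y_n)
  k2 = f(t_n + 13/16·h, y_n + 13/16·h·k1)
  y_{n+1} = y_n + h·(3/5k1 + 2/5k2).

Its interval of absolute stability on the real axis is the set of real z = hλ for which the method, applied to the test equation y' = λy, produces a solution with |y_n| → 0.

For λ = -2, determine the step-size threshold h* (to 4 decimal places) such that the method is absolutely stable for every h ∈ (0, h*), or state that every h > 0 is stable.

(-3.0769,0); λ=-2 ⇒ h* = (40/13)/2 = 1.5385.

On y'=λy, z=hλ:
  k1=λy_n ⇒ h·k1=z·y_n;  k2=λ(1+13/16z)y_n ⇒ h·k2=z(1+13/16z)y_n
  y_{n+1}/y_n = 1 + 3/5z + 2/5z(1+13/16z) = 1 + z + 13/40z²
  R(z) = 1 + z + 13/40z².

Boundary: |R(x)|=1, x<0.
x=-1.42: |R|=0.2353
R=1: x+13/40x²=0 ⇒ x=−40/13=-3.0769; min R=1−1/(4·13/40)=0.2308>−1
Confirm numerically:
  x=-2.496: |R|=0.52876 <1
  x=-2.161: |R|=0.35672 <1
  x=-2.087: |R|=0.32856 <1
  x=-1.683: |R|=0.23756 <1
  x=-3.514: |R|=1.49916 >1
  x=-3.292: |R|=1.23011 >1
  x=-3.205: |R|=1.13341 >1
So |R|<1 on (-3.0769, 0).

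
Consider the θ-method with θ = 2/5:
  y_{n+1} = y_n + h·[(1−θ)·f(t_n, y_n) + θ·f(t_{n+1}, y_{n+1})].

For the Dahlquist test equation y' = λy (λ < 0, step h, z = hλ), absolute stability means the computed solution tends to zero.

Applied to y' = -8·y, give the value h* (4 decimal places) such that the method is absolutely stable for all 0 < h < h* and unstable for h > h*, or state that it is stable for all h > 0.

Set f=λy, z=hλ:
  y_{n+1} = y_n + z·[3/5·y_n + 2/5·y_{n+1}] ⇒ (1 − 2/5z)y_{n+1} = (1 + 3/5z)y_n
  ⇒ R(z) = (1 + 3/5z)/(1 − 2/5z).

Boundary: |R(x)|=1, x<0.
x=-1.24: |R|=0.1711
R=−1: 1+3/5x = −1+2/5x ⇒ -1/5x=2 ⇒ x=2/(-1/5)=-10.0000
Confirm numerically:
  x=-9.922: |R|=0.99686 <1
  x=-7.205: |R|=0.85600 <1
  x=-6.741: |R|=0.82367 <1
  x=-4.565: |R|=0.61536 <1
  x=-10.478: |R|=1.01842 >1
  x=-10.127: |R|=1.00503 >1
Stable set (-10.0000, 0).

(-10.0000,0); λ=-8 ⇒ h* = (10)/8 = 1.2500.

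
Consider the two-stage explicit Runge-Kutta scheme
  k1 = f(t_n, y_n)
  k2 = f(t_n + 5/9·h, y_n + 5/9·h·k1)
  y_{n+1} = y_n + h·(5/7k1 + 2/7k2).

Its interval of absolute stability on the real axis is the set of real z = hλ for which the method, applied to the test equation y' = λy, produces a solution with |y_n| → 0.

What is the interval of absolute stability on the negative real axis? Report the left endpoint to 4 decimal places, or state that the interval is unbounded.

Test eqn y'=λy, z=hλ:
  k1=λy_n ⇒ h·k1=z·y_n;  k2=λ(1+5/9z)y_n ⇒ h·k2=z(1+5/9z)y_n
  y_{n+1}/y_n = 1 + 5/7z + 2/7z(1+5/9z) = 1 + z + 10/63z²
  ⇒ R(z) = 1 + z + 10/63z².

Boundary: |R(x)|=1, x<0.
x=-1.39: |R|=0.0833
R=1: x+10/63x²=0 ⇒ x=−63/10=-6.3000; min R=1−1/(4·10/63)=-0.5750>−1
Confirm numerically:
  x=-5.176: |R|=0.07654 <1
  x=-4.682: |R|=0.20246 <1
  x=-3.455: |R|=0.56023 <1
  x=-6.878: |R|=1.63103 >1
  x=-6.524: |R|=1.23196 >1
  x=-6.390: |R|=1.09129 >1
Interval (-6.3000, 0).

z∈(-6.3000,0).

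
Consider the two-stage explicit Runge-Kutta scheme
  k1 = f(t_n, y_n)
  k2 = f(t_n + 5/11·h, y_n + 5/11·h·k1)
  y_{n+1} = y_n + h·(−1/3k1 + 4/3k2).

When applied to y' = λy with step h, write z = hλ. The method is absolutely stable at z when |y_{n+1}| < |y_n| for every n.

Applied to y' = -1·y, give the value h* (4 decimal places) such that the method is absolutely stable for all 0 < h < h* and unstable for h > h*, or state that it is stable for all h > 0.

(-1.6500,0); λ=-1 ⇒ h* = (33/20)/1 = 1.6500.

On y'=λy, z=hλ:
  k1=λy_n ⇒ h·k1=z·y_n;  k2=λ(1+5/11z)y_n ⇒ h·k2=z(1+5/11z)y_n
  y_{n+1}/y_n = 1 − 1/3z + 4/3z(1+5/11z) = 1 + z + 20/33z²
  R(z) = 1 + z + 20/33z².

Boundary: |R(x)|=1, x<0.
x=-0.34: |R|=0.7301
R=1: x+20/33x²=0 ⇒ x=−33/20=-1.6500; min R=1−1/(4·20/33)=0.5875>−1
Confirm numerically:
  x=-1.623: |R|=0.97344 <1
  x=-1.378: |R|=0.77284 <1
  x=-1.022: |R|=0.61102 <1
  x=-0.959: |R|=0.59838 <1
  x=-2.149: |R|=1.64991 >1
  x=-1.690: |R|=1.04097 >1
Interval (-1.6500, 0).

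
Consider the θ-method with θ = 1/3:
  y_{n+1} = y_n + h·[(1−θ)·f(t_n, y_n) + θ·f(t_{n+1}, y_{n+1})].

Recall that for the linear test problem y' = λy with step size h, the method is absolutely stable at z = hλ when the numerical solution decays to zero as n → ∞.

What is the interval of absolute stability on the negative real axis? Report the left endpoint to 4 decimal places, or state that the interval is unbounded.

z∈(-6.0000,0).

With y'=λy (z=hλ):
  y_{n+1} = y_n + z·[2/3·y_n + 1/3·y_{n+1}] ⇒ (1 − 1/3z)y_{n+1} = (1 + 2/3z)y_n
  so R(z) = (1 + 2/3z)/(1 − 1/3z).

Solve |R(x)|<1 on ℝ⁻.
x=-0.45: |R|=0.6087
R=−1: 1+2/3x = −1+1/3x ⇒ -1/3x=2 ⇒ x=2/(-1/3)=-6.0000
Confirm numerically:
  x=-5.867: |R|=0.98500 <1
  x=-5.364: |R|=0.92396 <1
  x=-4.366: |R|=0.77817 <1
  x=-2.677: |R|=0.41466 <1
  x=-6.341: |R|=1.03651 >1
  x=-6.053: |R|=1.00585 >1
So |R|<1 on (-6.0000, 0).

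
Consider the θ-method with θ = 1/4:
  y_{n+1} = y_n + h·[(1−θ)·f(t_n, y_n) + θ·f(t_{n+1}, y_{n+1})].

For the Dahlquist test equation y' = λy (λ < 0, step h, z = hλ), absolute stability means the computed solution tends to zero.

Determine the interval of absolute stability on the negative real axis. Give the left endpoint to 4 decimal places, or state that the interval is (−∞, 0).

z∈(-4.0000,0).

Test eqn y'=λy, z=hλ:
  y_{n+1} = y_n + z·[3/4·y_n + 1/4·y_{n+1}] ⇒ (1 − 1/4z)y_{n+1} = (1 + 3/4z)y_n
  R(z) = (1 + 3/4z)/(1 − 1/4z).

Find x<0 with |R(x)|<1.
x=-0.66: |R|=0.4335
R=−1: 1+3/4x = −1+1/4x ⇒ -1/2x=2 ⇒ x=2/(-1/2)=-4.0000
Confirm numerically:
  x=-3.270: |R|=0.79917 <1
  x=-3.157: |R|=0.76443 <1
  x=-1.658: |R|=0.17215 <1
  x=-4.185: |R|=1.04520 >1
  x=-4.028: |R|=1.00698 >1
So |R|<1 on (-4.0000, 0).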